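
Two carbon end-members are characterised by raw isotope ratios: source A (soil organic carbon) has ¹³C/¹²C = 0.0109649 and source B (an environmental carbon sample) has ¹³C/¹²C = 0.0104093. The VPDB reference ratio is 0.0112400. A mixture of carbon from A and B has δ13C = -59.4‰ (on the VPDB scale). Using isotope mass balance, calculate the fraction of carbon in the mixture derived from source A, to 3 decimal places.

δ_A = (0.0109649/0.0112400 − 1)×1000 = (0.975525 − 1)×1000 = -24.475‰
δ_B = (0.0104093/0.0112400 − 1)×1000 = (0.926094 − 1)×1000 = -73.906‰
f_A = (δ_mix − δ_B)/(δ_A − δ_B) = (-59.4 − (-73.906))/(-24.475 − (-73.906))
f_A = 14.506 / 49.431 = 0.2935

0.293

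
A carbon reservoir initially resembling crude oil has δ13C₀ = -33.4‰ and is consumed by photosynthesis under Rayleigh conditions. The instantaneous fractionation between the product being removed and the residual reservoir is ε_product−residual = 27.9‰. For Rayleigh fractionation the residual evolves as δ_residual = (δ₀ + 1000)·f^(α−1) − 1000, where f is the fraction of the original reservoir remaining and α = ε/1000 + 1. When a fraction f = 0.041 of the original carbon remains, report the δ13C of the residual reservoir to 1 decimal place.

-115.8‰

Rayleigh residual: δ_res = (δ₀ + 1000)·f^(α−1) − 1000
α = ε/1000 + 1 = 1.02790, so α − 1 = 0.02790
f^(α−1) = 0.041^(0.02790) = 0.914738
δ_res = (-33.4 + 1000) × 0.914738 − 1000 = 884.186 − 1000 = -115.81‰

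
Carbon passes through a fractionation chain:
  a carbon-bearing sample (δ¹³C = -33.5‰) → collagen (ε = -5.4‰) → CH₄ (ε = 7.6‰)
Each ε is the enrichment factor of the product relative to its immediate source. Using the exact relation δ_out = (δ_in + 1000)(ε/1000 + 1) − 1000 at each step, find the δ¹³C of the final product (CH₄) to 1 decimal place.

-31.4‰

step 1: δ = (-33.50 + 1000)·(-5.4/1000 + 1) − 1000 = -38.72‰
step 2: δ = (-38.72 + 1000)·(7.6/1000 + 1) − 1000 = -31.41‰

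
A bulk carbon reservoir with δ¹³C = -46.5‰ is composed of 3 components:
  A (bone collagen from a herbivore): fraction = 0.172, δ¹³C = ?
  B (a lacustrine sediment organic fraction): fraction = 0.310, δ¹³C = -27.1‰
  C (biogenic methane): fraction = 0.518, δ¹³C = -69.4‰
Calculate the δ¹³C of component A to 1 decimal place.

-12.5‰

Isotope mass balance: δ_bulk = Σ fᵢ·δᵢ.
-46.5 = 0.172×δ_A + 0.310×(-27.1) + 0.518×(-69.4)
0.172·δ_A = -46.5 − (-44.350) = -2.150
δ_A = -2.150 / 0.172 = -12.50‰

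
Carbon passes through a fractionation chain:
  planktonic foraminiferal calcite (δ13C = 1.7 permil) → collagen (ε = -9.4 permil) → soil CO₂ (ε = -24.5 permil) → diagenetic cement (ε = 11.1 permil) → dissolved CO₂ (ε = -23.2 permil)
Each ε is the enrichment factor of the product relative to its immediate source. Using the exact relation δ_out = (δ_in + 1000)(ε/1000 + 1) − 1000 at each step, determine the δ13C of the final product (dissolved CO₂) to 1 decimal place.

-44.0 permil

step 1: δ = (1.70 + 1000)·(-9.4/1000 + 1) − 1000 = -7.72 permil
step 2: δ = (-7.72 + 1000)·(-24.5/1000 + 1) − 1000 = -32.03 permil
step 3: δ = (-32.03 + 1000)·(11.1/1000 + 1) − 1000 = -21.28 permil
step 4: δ = (-21.28 + 1000)·(-23.2/1000 + 1) − 1000 = -43.99 permil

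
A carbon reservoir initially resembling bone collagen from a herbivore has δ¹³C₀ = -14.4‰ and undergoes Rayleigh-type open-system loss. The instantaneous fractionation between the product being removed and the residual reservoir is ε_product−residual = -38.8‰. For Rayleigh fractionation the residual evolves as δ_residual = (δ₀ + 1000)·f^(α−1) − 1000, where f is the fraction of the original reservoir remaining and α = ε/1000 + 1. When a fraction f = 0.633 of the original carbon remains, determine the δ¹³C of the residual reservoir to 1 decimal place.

3.2‰

Rayleigh residual: δ_res = (δ₀ + 1000)·f^(α−1) − 1000
α = ε/1000 + 1 = 0.96120, so α − 1 = -0.03880
f^(α−1) = 0.633^(-0.03880) = 1.017901
δ_res = (-14.4 + 1000) × 1.017901 − 1000 = 1003.243 − 1000 = 3.24‰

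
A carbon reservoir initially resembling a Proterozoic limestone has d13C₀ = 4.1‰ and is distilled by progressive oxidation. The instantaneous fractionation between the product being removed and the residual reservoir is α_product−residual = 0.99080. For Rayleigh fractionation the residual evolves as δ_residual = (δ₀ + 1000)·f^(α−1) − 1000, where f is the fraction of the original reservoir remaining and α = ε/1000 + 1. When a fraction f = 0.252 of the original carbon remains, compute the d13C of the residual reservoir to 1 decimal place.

Rayleigh residual: δ_res = (δ₀ + 1000)·f^(α−1) − 1000
α − 1 = -0.00920
f^(α−1) = 0.252^(-0.00920) = 1.012761
δ_res = (4.1 + 1000) × 1.012761 − 1000 = 1016.914 − 1000 = 16.91‰

16.9‰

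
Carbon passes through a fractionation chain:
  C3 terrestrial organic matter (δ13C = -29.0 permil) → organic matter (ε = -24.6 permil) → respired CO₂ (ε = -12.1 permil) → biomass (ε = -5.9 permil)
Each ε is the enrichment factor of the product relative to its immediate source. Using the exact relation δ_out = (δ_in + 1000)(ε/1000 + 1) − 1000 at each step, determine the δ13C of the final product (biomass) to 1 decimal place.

step 1: δ = (-29.00 + 1000)·(-24.6/1000 + 1) − 1000 = -52.89 permil
step 2: δ = (-52.89 + 1000)·(-12.1/1000 + 1) − 1000 = -64.35 permil
step 3: δ = (-64.35 + 1000)·(-5.9/1000 + 1) − 1000 = -69.87 permil

-69.9 permil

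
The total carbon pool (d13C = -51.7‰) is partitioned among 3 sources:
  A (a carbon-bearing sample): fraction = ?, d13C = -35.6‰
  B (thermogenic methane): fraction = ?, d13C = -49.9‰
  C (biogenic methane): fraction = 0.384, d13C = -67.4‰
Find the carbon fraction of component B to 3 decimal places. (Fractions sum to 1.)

0.272

Let f_B and f_A be the unknown fractions; fractions sum to 1 so f_B + f_A = 0.616.
Mass balance: Σ fᵢ·δᵢ = δ_bulk ⇒ f_B·(-49.9) + f_A·(-35.6) = -51.7 − (-25.882) = -25.818
Substitute f_A = 0.616 − f_B:
f_B·(-49.9 − -35.6) = -25.818 − 0.616×(-35.6) = -3.889
f_B = -3.889 / -14.3 = 0.2719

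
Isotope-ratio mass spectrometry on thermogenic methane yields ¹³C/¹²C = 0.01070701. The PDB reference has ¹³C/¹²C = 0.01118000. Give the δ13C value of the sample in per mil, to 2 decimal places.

-42.31 per mil

δ13C = (R_sample / R_standard − 1) × 1000
R_sample / R_standard = 0.01070701 / 0.01118000 = 0.957693
δ13C = (0.957693 − 1) × 1000 = -42.307 per mil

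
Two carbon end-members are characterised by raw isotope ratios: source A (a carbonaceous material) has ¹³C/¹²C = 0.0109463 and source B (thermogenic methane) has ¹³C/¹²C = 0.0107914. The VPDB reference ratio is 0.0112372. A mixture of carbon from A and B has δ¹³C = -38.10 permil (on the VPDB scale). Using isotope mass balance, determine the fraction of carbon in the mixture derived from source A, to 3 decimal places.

0.114

δ_A = (0.0109463/0.0112372 − 1)×1000 = (0.974113 − 1)×1000 = -25.887 permil
δ_B = (0.0107914/0.0112372 − 1)×1000 = (0.960328 − 1)×1000 = -39.672 permil
f_A = (δ_mix − δ_B)/(δ_A − δ_B) = (-38.10 − (-39.672))/(-25.887 − (-39.672))
f_A = 1.572 / 13.785 = 0.1140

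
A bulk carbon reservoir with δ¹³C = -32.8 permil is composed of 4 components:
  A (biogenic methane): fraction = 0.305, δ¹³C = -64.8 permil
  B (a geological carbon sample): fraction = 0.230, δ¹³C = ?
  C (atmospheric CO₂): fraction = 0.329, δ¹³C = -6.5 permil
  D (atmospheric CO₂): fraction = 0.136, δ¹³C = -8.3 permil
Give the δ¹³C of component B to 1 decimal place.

Isotope mass balance: δ_bulk = Σ fᵢ·δᵢ.
-32.8 = 0.305×(-64.8) + 0.230×δ_B + 0.329×(-6.5) + 0.136×(-8.3)
0.230·δ_B = -32.8 − (-23.031) = -9.769
δ_B = -9.769 / 0.230 = -42.47 permil

-42.5 permil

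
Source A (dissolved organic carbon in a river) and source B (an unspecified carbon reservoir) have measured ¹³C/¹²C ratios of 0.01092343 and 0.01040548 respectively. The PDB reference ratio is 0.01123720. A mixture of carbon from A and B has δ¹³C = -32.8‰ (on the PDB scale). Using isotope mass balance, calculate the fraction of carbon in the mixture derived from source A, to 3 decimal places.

0.894

δ_A = (0.01092343/0.01123720 − 1)×1000 = (0.972078 − 1)×1000 = -27.922‰
δ_B = (0.01040548/0.01123720 − 1)×1000 = (0.925985 − 1)×1000 = -74.015‰
f_A = (δ_mix − δ_B)/(δ_A − δ_B) = (-32.8 − (-74.015))/(-27.922 − (-74.015))
f_A = 41.215 / 46.092 = 0.8942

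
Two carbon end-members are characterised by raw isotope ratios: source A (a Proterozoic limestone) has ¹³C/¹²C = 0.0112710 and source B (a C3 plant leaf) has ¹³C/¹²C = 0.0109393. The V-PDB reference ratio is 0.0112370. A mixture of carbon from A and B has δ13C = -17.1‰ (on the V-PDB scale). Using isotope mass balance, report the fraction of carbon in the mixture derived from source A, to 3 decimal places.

0.318

δ_A = (0.0112710/0.0112370 − 1)×1000 = (1.003026 − 1)×1000 = 3.026‰
δ_B = (0.0109393/0.0112370 − 1)×1000 = (0.973507 − 1)×1000 = -26.493‰
f_A = (δ_mix − δ_B)/(δ_A − δ_B) = (-17.1 − (-26.493))/(3.026 − (-26.493))
f_A = 9.393 / 29.519 = 0.3182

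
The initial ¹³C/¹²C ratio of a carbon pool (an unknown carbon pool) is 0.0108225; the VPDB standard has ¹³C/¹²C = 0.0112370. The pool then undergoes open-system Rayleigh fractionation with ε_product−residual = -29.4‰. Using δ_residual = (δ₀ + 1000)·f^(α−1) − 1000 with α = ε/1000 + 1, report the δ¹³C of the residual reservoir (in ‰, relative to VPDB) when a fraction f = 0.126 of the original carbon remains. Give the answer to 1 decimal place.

δ₀ = (0.0108225/0.0112370 − 1)×1000 = (0.963113 − 1)×1000 = -36.887‰
α − 1 = ε/1000 = -0.0294
f^(α−1) = 0.126^(-0.0294) = 1.062794
δ_res = (-36.887 + 1000) × 1.062794 − 1000 = 1023.591 − 1000 = 23.59‰

23.6‰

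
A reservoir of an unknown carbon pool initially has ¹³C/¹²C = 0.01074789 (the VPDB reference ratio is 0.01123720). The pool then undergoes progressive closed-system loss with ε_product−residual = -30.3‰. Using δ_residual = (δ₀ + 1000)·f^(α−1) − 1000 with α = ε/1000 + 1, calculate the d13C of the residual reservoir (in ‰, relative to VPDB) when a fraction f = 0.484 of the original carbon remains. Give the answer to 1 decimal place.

-22.3‰

δ₀ = (0.01074789/0.01123720 − 1)×1000 = (0.956456 − 1)×1000 = -43.544‰
α − 1 = ε/1000 = -0.0303
f^(α−1) = 0.484^(-0.0303) = 1.022231
δ_res = (-43.544 + 1000) × 1.022231 − 1000 = 977.720 − 1000 = -22.28‰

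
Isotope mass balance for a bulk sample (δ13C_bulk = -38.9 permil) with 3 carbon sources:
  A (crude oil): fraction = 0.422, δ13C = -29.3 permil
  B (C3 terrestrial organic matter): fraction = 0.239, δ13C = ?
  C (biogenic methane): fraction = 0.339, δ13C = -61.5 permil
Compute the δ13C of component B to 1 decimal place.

-23.8 permil

Isotope mass balance: δ_bulk = Σ fᵢ·δᵢ.
-38.9 = 0.422×(-29.3) + 0.239×δ_B + 0.339×(-61.5)
0.239·δ_B = -38.9 − (-33.213) = -5.687
δ_B = -5.687 / 0.239 = -23.79 permil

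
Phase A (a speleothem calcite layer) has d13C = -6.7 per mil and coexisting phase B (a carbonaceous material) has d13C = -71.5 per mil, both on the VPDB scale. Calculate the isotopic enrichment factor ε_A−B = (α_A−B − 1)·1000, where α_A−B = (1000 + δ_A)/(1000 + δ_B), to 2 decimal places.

69.79 per mil

α_A−B = (1000 + -6.7) / (1000 + -71.5) = 993.3 / 928.5 = 1.069790
ε_A−B = (1.069790 − 1) × 1000 = 69.790 per mil
(The approximation ε ≈ δ_A − δ_B would give 64.8 per mil.)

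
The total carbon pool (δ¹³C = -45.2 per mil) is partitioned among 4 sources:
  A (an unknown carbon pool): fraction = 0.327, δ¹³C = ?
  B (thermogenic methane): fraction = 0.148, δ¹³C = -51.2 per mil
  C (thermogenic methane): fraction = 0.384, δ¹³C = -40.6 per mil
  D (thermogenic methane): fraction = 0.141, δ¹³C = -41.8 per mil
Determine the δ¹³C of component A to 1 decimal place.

Isotope mass balance: δ_bulk = Σ fᵢ·δᵢ.
-45.2 = 0.327×δ_A + 0.148×(-51.2) + 0.384×(-40.6) + 0.141×(-41.8)
0.327·δ_A = -45.2 − (-29.062) = -16.138
δ_A = -16.138 / 0.327 = -49.35 per mil

-49.4 per mil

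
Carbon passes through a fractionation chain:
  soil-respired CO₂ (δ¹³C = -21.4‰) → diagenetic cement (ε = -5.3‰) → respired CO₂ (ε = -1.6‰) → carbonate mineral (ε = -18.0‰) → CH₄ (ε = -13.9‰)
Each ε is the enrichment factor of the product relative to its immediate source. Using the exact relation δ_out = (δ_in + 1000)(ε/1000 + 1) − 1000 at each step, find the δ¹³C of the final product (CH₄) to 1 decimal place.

step 1: δ = (-21.40 + 1000)·(-5.3/1000 + 1) − 1000 = -26.59‰
step 2: δ = (-26.59 + 1000)·(-1.6/1000 + 1) − 1000 = -28.14‰
step 3: δ = (-28.14 + 1000)·(-18.0/1000 + 1) − 1000 = -45.64‰
step 4: δ = (-45.64 + 1000)·(-13.9/1000 + 1) − 1000 = -58.90‰

-58.9‰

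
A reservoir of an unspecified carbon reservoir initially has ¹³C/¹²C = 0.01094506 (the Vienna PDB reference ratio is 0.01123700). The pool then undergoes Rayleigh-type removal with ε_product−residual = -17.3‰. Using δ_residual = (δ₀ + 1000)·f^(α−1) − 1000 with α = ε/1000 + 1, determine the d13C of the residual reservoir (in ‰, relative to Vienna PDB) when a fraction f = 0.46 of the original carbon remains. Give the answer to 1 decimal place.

-12.8‰

δ₀ = (0.01094506/0.01123700 − 1)×1000 = (0.974020 − 1)×1000 = -25.980‰
α − 1 = ε/1000 = -0.0173
f^(α−1) = 0.46^(-0.0173) = 1.013525
δ_res = (-25.980 + 1000) × 1.013525 − 1000 = 987.193 − 1000 = -12.81‰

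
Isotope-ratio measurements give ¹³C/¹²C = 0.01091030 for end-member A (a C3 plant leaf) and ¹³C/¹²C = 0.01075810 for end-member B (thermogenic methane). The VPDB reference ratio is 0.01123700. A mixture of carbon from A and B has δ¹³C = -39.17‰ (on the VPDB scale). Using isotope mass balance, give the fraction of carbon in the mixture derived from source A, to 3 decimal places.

δ_A = (0.01091030/0.01123700 − 1)×1000 = (0.970926 − 1)×1000 = -29.074‰
δ_B = (0.01075810/0.01123700 − 1)×1000 = (0.957382 − 1)×1000 = -42.618‰
f_A = (δ_mix − δ_B)/(δ_A − δ_B) = (-39.17 − (-42.618))/(-29.074 − (-42.618))
f_A = 3.448 / 13.545 = 0.2546

0.255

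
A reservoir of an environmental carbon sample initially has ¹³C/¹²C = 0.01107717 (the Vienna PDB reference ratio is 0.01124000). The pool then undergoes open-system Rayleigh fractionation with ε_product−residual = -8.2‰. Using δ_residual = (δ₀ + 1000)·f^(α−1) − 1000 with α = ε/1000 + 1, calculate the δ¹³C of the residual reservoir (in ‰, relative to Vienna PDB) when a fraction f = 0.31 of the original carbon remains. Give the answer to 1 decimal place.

δ₀ = (0.01107717/0.01124000 − 1)×1000 = (0.985513 − 1)×1000 = -14.487‰
α − 1 = ε/1000 = -0.0082
f^(α−1) = 0.31^(-0.0082) = 1.009650
δ_res = (-14.487 + 1000) × 1.009650 − 1000 = 995.024 − 1000 = -4.98‰

-5.0‰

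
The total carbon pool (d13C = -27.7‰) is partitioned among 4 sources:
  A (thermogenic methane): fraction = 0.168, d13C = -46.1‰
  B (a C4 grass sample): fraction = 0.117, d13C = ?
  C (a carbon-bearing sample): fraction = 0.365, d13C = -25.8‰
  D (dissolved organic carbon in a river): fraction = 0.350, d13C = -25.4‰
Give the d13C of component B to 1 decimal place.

Isotope mass balance: δ_bulk = Σ fᵢ·δᵢ.
-27.7 = 0.168×(-46.1) + 0.117×δ_B + 0.365×(-25.8) + 0.350×(-25.4)
0.117·δ_B = -27.7 − (-26.052) = -1.648
δ_B = -1.648 / 0.117 = -14.09‰

-14.1‰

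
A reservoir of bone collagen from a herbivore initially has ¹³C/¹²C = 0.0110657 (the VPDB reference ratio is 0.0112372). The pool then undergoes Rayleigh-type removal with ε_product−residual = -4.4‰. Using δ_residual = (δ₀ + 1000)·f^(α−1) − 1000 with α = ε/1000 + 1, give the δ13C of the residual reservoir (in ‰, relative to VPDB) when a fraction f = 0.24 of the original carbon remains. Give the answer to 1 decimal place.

-9.1‰

δ₀ = (0.0110657/0.0112372 − 1)×1000 = (0.984738 − 1)×1000 = -15.262‰
α − 1 = ε/1000 = -0.0044
f^(α−1) = 0.24^(-0.0044) = 1.006299
δ_res = (-15.262 + 1000) × 1.006299 − 1000 = 990.941 − 1000 = -9.06‰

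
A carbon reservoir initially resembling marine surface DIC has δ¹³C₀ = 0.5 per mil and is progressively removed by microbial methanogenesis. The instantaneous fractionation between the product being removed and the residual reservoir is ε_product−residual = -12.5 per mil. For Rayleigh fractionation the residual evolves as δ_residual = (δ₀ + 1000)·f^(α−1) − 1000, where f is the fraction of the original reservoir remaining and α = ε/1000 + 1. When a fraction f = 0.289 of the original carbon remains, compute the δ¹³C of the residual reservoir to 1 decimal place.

16.1 per mil

Rayleigh residual: δ_res = (δ₀ + 1000)·f^(α−1) − 1000
α = ε/1000 + 1 = 0.98750, so α − 1 = -0.01250
f^(α−1) = 0.289^(-0.01250) = 1.015638
δ_res = (0.5 + 1000) × 1.015638 − 1000 = 1016.145 − 1000 = 16.15 per mil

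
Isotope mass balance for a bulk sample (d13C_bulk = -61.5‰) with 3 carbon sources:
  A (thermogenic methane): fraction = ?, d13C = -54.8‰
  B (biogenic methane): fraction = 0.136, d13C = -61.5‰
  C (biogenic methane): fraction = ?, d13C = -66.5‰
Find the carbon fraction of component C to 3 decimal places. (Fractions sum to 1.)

0.495

Let f_C and f_A be the unknown fractions; fractions sum to 1 so f_C + f_A = 0.864.
Mass balance: Σ fᵢ·δᵢ = δ_bulk ⇒ f_C·(-66.5) + f_A·(-54.8) = -61.5 − (-8.364) = -53.136
Substitute f_A = 0.864 − f_C:
f_C·(-66.5 − -54.8) = -53.136 − 0.864×(-54.8) = -5.789
f_C = -5.789 / -11.7 = 0.4948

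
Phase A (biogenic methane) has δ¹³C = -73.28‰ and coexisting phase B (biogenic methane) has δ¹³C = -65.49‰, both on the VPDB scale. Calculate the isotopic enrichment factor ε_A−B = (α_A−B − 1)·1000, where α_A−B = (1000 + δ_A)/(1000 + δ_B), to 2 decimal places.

-8.34‰

α_A−B = (1000 + -73.28) / (1000 + -65.49) = 926.72 / 934.51 = 0.991664
ε_A−B = (0.991664 − 1) × 1000 = -8.336‰
(The approximation ε ≈ δ_A − δ_B would give -7.79‰.)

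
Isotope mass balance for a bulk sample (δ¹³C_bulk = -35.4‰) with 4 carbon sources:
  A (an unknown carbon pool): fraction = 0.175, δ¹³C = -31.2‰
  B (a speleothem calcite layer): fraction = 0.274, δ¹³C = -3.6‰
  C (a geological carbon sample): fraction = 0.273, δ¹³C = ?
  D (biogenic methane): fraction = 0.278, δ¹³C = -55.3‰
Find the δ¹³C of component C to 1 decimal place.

Isotope mass balance: δ_bulk = Σ fᵢ·δᵢ.
-35.4 = 0.175×(-31.2) + 0.274×(-3.6) + 0.273×δ_C + 0.278×(-55.3)
0.273·δ_C = -35.4 − (-21.820) = -13.580
δ_C = -13.580 / 0.273 = -49.74‰

-49.7‰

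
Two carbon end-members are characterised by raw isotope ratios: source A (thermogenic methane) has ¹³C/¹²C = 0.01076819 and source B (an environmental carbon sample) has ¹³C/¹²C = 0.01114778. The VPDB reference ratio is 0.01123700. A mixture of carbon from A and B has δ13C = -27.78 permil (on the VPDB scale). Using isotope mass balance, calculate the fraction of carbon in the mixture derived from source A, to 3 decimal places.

δ_A = (0.01076819/0.01123700 − 1)×1000 = (0.958280 − 1)×1000 = -41.720 permil
δ_B = (0.01114778/0.01123700 − 1)×1000 = (0.992060 − 1)×1000 = -7.940 permil
f_A = (δ_mix − δ_B)/(δ_A − δ_B) = (-27.78 − (-7.940))/(-41.720 − (-7.940))
f_A = -19.840 / -33.780 = 0.5873

0.587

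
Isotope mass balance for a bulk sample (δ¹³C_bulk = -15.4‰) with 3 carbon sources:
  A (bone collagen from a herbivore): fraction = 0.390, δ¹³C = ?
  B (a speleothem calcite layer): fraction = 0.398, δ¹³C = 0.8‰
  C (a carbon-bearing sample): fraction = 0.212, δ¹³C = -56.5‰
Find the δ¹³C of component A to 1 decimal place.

-9.6‰

Isotope mass balance: δ_bulk = Σ fᵢ·δᵢ.
-15.4 = 0.390×δ_A + 0.398×(0.8) + 0.212×(-56.5)
0.390·δ_A = -15.4 − (-11.660) = -3.740
δ_A = -3.740 / 0.390 = -9.59‰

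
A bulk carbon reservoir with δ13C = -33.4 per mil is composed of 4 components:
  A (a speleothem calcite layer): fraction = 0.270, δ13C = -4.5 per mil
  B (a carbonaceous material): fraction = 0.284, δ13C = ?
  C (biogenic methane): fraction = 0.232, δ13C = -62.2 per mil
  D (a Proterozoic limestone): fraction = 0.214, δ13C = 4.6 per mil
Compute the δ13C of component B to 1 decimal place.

-66.0 per mil

Isotope mass balance: δ_bulk = Σ fᵢ·δᵢ.
-33.4 = 0.270×(-4.5) + 0.284×δ_B + 0.232×(-62.2) + 0.214×(4.6)
0.284·δ_B = -33.4 − (-14.661) = -18.739
δ_B = -18.739 / 0.284 = -65.98 per mil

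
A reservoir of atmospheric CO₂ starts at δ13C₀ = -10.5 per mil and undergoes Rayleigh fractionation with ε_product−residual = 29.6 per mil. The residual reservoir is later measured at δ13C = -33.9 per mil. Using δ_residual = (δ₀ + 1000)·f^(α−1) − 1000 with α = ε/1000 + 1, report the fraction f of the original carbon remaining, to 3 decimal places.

0.446

α − 1 = ε/1000 = 0.0296
(δ_res + 1000)/(δ₀ + 1000) = (-33.9 + 1000)/(-10.5 + 1000) = 966.1/989.5 = 0.976352
f = 0.976352^(1/0.0296) = exp(ln(0.976352)/0.0296) = exp(-0.02393/0.0296)
f = exp(-0.8085) = 0.4455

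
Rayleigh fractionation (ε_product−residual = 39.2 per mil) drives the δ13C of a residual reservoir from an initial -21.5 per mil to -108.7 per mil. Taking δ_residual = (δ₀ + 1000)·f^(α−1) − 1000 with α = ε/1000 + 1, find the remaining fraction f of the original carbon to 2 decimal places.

α − 1 = ε/1000 = 0.0392
(δ_res + 1000)/(δ₀ + 1000) = (-108.7 + 1000)/(-21.5 + 1000) = 891.3/978.5 = 0.910884
f = 0.910884^(1/0.0392) = exp(ln(0.910884)/0.0392) = exp(-0.09334/0.0392)
f = exp(-2.3811) = 0.0924

0.09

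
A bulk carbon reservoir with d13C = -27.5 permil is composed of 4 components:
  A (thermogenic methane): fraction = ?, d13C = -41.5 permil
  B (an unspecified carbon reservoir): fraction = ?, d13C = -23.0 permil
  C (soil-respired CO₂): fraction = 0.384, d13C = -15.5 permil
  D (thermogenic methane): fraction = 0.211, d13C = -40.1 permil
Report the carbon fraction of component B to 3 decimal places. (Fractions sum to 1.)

0.201

Let f_B and f_A be the unknown fractions; fractions sum to 1 so f_B + f_A = 0.405.
Mass balance: Σ fᵢ·δᵢ = δ_bulk ⇒ f_B·(-23.0) + f_A·(-41.5) = -27.5 − (-14.413) = -13.087
Substitute f_A = 0.405 − f_B:
f_B·(-23.0 − -41.5) = -13.087 − 0.405×(-41.5) = 3.721
f_B = 3.721 / 18.5 = 0.2011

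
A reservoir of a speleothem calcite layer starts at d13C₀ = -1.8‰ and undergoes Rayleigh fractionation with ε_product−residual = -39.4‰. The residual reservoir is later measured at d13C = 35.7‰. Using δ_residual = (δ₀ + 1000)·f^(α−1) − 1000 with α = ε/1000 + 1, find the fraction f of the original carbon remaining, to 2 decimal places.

0.39

α − 1 = ε/1000 = -0.0394
(δ_res + 1000)/(δ₀ + 1000) = (35.7 + 1000)/(-1.8 + 1000) = 1035.7/998.2 = 1.037568
f = 1.037568^(1/-0.0394) = exp(ln(1.037568)/-0.0394) = exp(0.03688/-0.0394)
f = exp(-0.9360) = 0.3922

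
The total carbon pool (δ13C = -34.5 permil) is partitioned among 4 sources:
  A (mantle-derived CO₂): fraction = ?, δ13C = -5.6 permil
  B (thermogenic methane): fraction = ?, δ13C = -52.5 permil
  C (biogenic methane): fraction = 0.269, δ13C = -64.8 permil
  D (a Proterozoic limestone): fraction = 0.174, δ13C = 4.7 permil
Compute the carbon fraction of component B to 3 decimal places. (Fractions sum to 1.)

Let f_B and f_A be the unknown fractions; fractions sum to 1 so f_B + f_A = 0.557.
Mass balance: Σ fᵢ·δᵢ = δ_bulk ⇒ f_B·(-52.5) + f_A·(-5.6) = -34.5 − (-16.613) = -17.887
Substitute f_A = 0.557 − f_B:
f_B·(-52.5 − -5.6) = -17.887 − 0.557×(-5.6) = -14.767
f_B = -14.767 / -46.9 = 0.3149

0.315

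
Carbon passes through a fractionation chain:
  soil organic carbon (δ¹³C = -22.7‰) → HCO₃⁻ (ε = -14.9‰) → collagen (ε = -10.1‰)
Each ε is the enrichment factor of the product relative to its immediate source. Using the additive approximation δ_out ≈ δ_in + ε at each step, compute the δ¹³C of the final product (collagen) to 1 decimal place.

step 1: δ ≈ -22.7 + (-14.9) = -37.6‰
step 2: δ ≈ -37.6 + (-10.1) = -47.7‰

-47.7‰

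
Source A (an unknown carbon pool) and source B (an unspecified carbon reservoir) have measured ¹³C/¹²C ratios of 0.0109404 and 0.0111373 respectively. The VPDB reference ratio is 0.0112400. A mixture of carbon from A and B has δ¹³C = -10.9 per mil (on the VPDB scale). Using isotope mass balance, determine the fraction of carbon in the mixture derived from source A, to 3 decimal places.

0.101

δ_A = (0.0109404/0.0112400 − 1)×1000 = (0.973345 − 1)×1000 = -26.655 per mil
δ_B = (0.0111373/0.0112400 − 1)×1000 = (0.990863 − 1)×1000 = -9.137 per mil
f_A = (δ_mix − δ_B)/(δ_A − δ_B) = (-10.9 − (-9.137))/(-26.655 − (-9.137))
f_A = -1.763 / -17.518 = 0.1006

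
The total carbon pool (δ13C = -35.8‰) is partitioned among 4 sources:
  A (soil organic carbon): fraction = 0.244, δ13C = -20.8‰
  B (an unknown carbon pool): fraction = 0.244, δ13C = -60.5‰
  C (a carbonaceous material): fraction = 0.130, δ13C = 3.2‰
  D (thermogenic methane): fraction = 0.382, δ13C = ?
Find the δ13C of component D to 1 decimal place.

Isotope mass balance: δ_bulk = Σ fᵢ·δᵢ.
-35.8 = 0.244×(-20.8) + 0.244×(-60.5) + 0.130×(3.2) + 0.382×δ_D
0.382·δ_D = -35.8 − (-19.421) = -16.379
δ_D = -16.379 / 0.382 = -42.88‰

-42.9‰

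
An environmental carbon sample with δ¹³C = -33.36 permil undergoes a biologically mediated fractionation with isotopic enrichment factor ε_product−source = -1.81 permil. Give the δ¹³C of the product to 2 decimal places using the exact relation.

-35.11 permil

To first order, δ_product ≈ δ_source + ε = -35.17 permil.
Exactly, δ_product = (δ_source + 1000)·(ε/1000 + 1) − 1000.
δ_product = (-33.36 + 1000) × (-1.81/1000 + 1) − 1000
δ_product = -35.110 permil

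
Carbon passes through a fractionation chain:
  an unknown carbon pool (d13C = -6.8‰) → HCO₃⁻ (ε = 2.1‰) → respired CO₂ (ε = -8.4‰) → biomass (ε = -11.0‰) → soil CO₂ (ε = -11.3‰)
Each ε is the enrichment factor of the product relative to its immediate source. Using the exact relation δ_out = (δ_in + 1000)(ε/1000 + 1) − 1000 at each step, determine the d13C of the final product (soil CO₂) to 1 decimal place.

-35.0‰

step 1: δ = (-6.80 + 1000)·(2.1/1000 + 1) − 1000 = -4.71‰
step 2: δ = (-4.71 + 1000)·(-8.4/1000 + 1) − 1000 = -13.07‰
step 3: δ = (-13.07 + 1000)·(-11.0/1000 + 1) − 1000 = -23.93‰
step 4: δ = (-23.93 + 1000)·(-11.3/1000 + 1) − 1000 = -34.96‰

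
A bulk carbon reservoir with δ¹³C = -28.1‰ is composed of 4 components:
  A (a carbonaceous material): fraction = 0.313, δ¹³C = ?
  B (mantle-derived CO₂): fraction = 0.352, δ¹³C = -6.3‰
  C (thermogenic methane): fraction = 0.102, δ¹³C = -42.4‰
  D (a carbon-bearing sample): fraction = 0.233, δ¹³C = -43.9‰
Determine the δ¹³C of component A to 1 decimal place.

-36.2‰

Isotope mass balance: δ_bulk = Σ fᵢ·δᵢ.
-28.1 = 0.313×δ_A + 0.352×(-6.3) + 0.102×(-42.4) + 0.233×(-43.9)
0.313·δ_A = -28.1 − (-16.771) = -11.329
δ_A = -11.329 / 0.313 = -36.19‰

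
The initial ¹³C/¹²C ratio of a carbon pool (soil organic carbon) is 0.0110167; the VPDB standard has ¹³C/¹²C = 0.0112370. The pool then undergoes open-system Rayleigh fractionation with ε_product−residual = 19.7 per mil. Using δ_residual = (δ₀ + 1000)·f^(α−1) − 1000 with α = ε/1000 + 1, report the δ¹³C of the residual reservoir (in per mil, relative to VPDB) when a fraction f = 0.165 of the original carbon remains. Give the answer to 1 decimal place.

δ₀ = (0.0110167/0.0112370 − 1)×1000 = (0.980395 − 1)×1000 = -19.605 per mil
α − 1 = ε/1000 = 0.0197
f^(α−1) = 0.165^(0.0197) = 0.965127
δ_res = (-19.605 + 1000) × 0.965127 − 1000 = 946.206 − 1000 = -53.79 per mil

-53.8 per mil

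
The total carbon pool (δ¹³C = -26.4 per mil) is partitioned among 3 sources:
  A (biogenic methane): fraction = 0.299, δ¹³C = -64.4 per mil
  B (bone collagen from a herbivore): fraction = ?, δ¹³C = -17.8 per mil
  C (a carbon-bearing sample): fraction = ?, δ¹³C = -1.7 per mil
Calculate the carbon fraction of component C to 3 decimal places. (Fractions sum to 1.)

0.331

Let f_C and f_B be the unknown fractions; fractions sum to 1 so f_C + f_B = 0.701.
Mass balance: Σ fᵢ·δᵢ = δ_bulk ⇒ f_C·(-1.7) + f_B·(-17.8) = -26.4 − (-19.256) = -7.144
Substitute f_B = 0.701 − f_C:
f_C·(-1.7 − -17.8) = -7.144 − 0.701×(-17.8) = 5.333
f_C = 5.333 / 16.1 = 0.3313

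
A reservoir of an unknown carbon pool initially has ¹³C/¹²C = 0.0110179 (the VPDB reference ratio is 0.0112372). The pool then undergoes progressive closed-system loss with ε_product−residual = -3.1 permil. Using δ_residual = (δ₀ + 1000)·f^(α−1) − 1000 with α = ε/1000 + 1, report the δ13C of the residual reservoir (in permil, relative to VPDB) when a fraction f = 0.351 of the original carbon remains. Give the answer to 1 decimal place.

δ₀ = (0.0110179/0.0112372 − 1)×1000 = (0.980484 − 1)×1000 = -19.516 permil
α − 1 = ε/1000 = -0.0031
f^(α−1) = 0.351^(-0.0031) = 1.003251
δ_res = (-19.516 + 1000) × 1.003251 − 1000 = 983.672 − 1000 = -16.33 permil

-16.3 permil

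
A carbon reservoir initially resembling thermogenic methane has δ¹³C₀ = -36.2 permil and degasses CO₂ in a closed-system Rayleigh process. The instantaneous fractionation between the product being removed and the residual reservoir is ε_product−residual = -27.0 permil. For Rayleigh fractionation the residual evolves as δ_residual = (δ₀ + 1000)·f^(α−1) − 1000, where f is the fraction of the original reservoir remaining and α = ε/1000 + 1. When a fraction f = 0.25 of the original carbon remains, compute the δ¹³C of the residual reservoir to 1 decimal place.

0.6 permil

Rayleigh residual: δ_res = (δ₀ + 1000)·f^(α−1) − 1000
α = ε/1000 + 1 = 0.97300, so α − 1 = -0.02700
f^(α−1) = 0.25^(-0.02700) = 1.038139
δ_res = (-36.2 + 1000) × 1.038139 − 1000 = 1000.559 − 1000 = 0.56 permil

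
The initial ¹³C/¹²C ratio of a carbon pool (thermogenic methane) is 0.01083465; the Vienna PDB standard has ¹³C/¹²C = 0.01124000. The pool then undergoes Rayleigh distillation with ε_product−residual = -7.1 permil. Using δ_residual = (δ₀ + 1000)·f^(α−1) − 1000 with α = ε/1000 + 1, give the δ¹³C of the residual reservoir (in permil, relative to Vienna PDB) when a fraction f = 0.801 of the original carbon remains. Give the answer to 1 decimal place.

δ₀ = (0.01083465/0.01124000 − 1)×1000 = (0.963937 − 1)×1000 = -36.063 permil
α − 1 = ε/1000 = -0.0071
f^(α−1) = 0.801^(-0.0071) = 1.001577
δ_res = (-36.063 + 1000) × 1.001577 − 1000 = 965.457 − 1000 = -34.54 permil

-34.5 permil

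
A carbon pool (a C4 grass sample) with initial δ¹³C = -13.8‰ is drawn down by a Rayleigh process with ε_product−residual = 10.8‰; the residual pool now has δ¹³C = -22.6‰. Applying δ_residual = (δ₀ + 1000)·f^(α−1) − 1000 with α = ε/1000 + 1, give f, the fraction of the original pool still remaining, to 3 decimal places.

0.436

α − 1 = ε/1000 = 0.0108
(δ_res + 1000)/(δ₀ + 1000) = (-22.6 + 1000)/(-13.8 + 1000) = 977.4/986.2 = 0.991077
f = 0.991077^(1/0.0108) = exp(ln(0.991077)/0.0108) = exp(-0.00896/0.0108)
f = exp(-0.8299) = 0.4361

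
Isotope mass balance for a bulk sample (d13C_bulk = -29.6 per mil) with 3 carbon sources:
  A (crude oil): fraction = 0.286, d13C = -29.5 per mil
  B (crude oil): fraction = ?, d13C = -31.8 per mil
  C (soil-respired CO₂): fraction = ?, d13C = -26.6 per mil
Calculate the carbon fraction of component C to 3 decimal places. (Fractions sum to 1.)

0.297

Let f_C and f_B be the unknown fractions; fractions sum to 1 so f_C + f_B = 0.714.
Mass balance: Σ fᵢ·δᵢ = δ_bulk ⇒ f_C·(-26.6) + f_B·(-31.8) = -29.6 − (-8.437) = -21.163
Substitute f_B = 0.714 − f_C:
f_C·(-26.6 − -31.8) = -21.163 − 0.714×(-31.8) = 1.542
f_C = 1.542 / 5.2 = 0.2966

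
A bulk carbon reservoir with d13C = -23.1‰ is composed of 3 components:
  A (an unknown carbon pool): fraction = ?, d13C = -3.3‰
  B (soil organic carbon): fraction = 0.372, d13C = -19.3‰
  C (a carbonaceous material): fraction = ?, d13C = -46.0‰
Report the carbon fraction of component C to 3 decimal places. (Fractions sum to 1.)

0.324

Let f_C and f_A be the unknown fractions; fractions sum to 1 so f_C + f_A = 0.628.
Mass balance: Σ fᵢ·δᵢ = δ_bulk ⇒ f_C·(-46.0) + f_A·(-3.3) = -23.1 − (-7.180) = -15.920
Substitute f_A = 0.628 − f_C:
f_C·(-46.0 − -3.3) = -15.920 − 0.628×(-3.3) = -13.848
f_C = -13.848 / -42.7 = 0.3243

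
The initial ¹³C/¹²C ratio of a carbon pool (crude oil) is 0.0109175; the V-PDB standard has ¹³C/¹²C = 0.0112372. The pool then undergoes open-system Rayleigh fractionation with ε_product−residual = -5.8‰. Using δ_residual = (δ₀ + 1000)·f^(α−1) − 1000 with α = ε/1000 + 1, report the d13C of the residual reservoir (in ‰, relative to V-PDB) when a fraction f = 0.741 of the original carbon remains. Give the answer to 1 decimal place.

δ₀ = (0.0109175/0.0112372 − 1)×1000 = (0.971550 − 1)×1000 = -28.450‰
α − 1 = ε/1000 = -0.0058
f^(α−1) = 0.741^(-0.0058) = 1.001740
δ_res = (-28.450 + 1000) × 1.001740 − 1000 = 973.240 − 1000 = -26.76‰

-26.8‰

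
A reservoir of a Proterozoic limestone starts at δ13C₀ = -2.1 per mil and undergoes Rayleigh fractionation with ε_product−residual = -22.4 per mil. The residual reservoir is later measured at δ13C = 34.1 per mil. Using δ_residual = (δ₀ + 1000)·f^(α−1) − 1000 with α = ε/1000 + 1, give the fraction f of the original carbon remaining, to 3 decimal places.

α − 1 = ε/1000 = -0.0224
(δ_res + 1000)/(δ₀ + 1000) = (34.1 + 1000)/(-2.1 + 1000) = 1034.1/997.9 = 1.036276
f = 1.036276^(1/-0.0224) = exp(ln(1.036276)/-0.0224) = exp(0.03563/-0.0224)
f = exp(-1.5908) = 0.2038

0.204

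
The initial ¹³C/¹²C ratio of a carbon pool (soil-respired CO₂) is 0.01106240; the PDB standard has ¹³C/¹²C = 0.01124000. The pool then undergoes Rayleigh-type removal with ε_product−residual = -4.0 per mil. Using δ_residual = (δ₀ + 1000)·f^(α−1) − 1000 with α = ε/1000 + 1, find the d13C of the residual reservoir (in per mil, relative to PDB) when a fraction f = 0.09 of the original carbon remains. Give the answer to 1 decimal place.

δ₀ = (0.01106240/0.01124000 − 1)×1000 = (0.984199 − 1)×1000 = -15.801 per mil
α − 1 = ε/1000 = -0.0040
f^(α−1) = 0.09^(-0.0040) = 1.009678
δ_res = (-15.801 + 1000) × 1.009678 − 1000 = 993.725 − 1000 = -6.28 per mil

-6.3 per mil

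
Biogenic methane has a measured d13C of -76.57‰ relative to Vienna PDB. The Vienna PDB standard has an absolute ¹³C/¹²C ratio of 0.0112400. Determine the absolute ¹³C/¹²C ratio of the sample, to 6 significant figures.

0.0103794

R_sample = R_standard × (d13C/1000 + 1)
R_sample = 0.0112400 × (-76.57/1000 + 1) = 0.0112400 × 0.923430
R_sample = 0.0103794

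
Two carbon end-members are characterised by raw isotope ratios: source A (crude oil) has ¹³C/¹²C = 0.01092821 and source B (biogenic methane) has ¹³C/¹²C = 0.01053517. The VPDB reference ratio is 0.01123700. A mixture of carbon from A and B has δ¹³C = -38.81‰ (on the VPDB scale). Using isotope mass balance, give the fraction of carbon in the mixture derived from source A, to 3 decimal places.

δ_A = (0.01092821/0.01123700 − 1)×1000 = (0.972520 − 1)×1000 = -27.480‰
δ_B = (0.01053517/0.01123700 − 1)×1000 = (0.937543 − 1)×1000 = -62.457‰
f_A = (δ_mix − δ_B)/(δ_A − δ_B) = (-38.81 − (-62.457))/(-27.480 − (-62.457))
f_A = 23.647 / 34.977 = 0.6761

0.676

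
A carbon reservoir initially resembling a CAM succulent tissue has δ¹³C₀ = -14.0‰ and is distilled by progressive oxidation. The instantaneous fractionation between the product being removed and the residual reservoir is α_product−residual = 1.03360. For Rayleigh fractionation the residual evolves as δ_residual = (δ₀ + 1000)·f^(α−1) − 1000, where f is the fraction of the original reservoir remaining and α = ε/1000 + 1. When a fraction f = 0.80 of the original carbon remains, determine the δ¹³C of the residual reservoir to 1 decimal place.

Rayleigh residual: δ_res = (δ₀ + 1000)·f^(α−1) − 1000
α − 1 = 0.03360
f^(α−1) = 0.80^(0.03360) = 0.992530
δ_res = (-14.0 + 1000) × 0.992530 − 1000 = 978.635 − 1000 = -21.37‰

-21.4‰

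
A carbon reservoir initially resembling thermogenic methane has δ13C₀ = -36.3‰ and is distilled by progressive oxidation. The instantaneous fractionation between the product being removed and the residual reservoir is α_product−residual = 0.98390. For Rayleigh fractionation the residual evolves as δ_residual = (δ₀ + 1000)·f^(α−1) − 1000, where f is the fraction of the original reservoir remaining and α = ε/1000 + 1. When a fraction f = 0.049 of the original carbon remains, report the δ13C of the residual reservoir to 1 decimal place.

11.6‰

Rayleigh residual: δ_res = (δ₀ + 1000)·f^(α−1) − 1000
α − 1 = -0.01610
f^(α−1) = 0.049^(-0.01610) = 1.049755
δ_res = (-36.3 + 1000) × 1.049755 − 1000 = 1011.649 − 1000 = 11.65‰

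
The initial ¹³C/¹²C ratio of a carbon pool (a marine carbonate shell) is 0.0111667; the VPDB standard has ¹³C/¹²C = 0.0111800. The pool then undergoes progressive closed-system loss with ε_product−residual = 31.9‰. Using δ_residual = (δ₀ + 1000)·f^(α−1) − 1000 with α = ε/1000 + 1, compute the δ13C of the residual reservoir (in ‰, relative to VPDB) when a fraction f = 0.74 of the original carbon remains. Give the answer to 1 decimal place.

δ₀ = (0.0111667/0.0111800 − 1)×1000 = (0.998810 − 1)×1000 = -1.190‰
α − 1 = ε/1000 = 0.0319
f^(α−1) = 0.74^(0.0319) = 0.990441
δ_res = (-1.190 + 1000) × 0.990441 − 1000 = 989.262 − 1000 = -10.74‰

-10.7‰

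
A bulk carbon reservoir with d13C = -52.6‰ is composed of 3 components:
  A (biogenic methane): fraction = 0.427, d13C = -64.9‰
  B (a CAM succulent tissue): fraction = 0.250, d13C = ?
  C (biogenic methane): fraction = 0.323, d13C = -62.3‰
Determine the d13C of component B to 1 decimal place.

Isotope mass balance: δ_bulk = Σ fᵢ·δᵢ.
-52.6 = 0.427×(-64.9) + 0.250×δ_B + 0.323×(-62.3)
0.250·δ_B = -52.6 − (-47.835) = -4.765
δ_B = -4.765 / 0.250 = -19.06‰

-19.1‰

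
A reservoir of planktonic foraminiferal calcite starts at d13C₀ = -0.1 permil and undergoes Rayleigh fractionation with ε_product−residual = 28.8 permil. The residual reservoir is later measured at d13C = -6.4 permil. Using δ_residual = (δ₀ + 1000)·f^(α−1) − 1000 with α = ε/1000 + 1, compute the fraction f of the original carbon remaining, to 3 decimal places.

0.803

α − 1 = ε/1000 = 0.0288
(δ_res + 1000)/(δ₀ + 1000) = (-6.4 + 1000)/(-0.1 + 1000) = 993.6/999.9 = 0.993699
f = 0.993699^(1/0.0288) = exp(ln(0.993699)/0.0288) = exp(-0.00632/0.0288)
f = exp(-0.2195) = 0.8029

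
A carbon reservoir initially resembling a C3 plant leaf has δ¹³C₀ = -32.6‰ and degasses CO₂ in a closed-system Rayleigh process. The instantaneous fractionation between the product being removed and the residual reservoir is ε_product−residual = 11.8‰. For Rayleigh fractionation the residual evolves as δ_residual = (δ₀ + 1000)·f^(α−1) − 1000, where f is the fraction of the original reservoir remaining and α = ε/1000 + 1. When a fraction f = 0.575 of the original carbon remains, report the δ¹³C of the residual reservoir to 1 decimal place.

-38.9‰

Rayleigh residual: δ_res = (δ₀ + 1000)·f^(α−1) − 1000
α = ε/1000 + 1 = 1.01180, so α − 1 = 0.01180
f^(α−1) = 0.575^(0.01180) = 0.993491
δ_res = (-32.6 + 1000) × 0.993491 − 1000 = 961.104 − 1000 = -38.90‰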